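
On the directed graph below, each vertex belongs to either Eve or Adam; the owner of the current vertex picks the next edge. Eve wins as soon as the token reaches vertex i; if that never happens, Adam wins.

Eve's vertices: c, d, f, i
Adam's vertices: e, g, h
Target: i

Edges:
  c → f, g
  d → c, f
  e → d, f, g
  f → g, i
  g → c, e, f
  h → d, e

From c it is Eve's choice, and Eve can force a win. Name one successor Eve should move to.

f

A0 = {i}
A1: add {f} — f (Eve) has f→i.
A2: add {c, d} — c (Eve) has c→f; d (Eve) has d→f.
A3 = A2; e.g. e (Adam) can still go to g. Fixed point.
From c, successor f is in the attractor (rank 1); the other successor g is not.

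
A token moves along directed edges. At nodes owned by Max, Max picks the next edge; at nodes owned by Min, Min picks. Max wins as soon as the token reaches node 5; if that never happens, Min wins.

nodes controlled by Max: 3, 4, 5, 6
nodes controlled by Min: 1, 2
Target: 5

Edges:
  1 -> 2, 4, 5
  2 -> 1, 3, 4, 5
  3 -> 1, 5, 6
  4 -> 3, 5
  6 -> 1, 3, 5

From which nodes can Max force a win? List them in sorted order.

3, 4, 5, 6

A0 = {5}
A1: add {3, 4, 6} — 3 (Max) has 3→5; 4 (Max) has 4→5; 6 (Max) has 6→5.
A2 = A1; e.g. 1 (Min) can still go to 2. Fixed point.
Max's winning region = {3, 4, 5, 6}.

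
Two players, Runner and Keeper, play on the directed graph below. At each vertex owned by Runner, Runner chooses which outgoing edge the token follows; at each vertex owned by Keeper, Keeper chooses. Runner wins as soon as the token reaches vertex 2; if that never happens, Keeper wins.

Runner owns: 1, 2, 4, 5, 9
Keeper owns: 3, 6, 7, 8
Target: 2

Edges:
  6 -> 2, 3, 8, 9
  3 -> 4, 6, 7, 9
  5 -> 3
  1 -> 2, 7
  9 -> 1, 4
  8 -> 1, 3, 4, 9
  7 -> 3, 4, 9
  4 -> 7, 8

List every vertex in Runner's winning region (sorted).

A0 = {2}
A1: add {1} — 1 (Runner) has 1→2.
A2: add {9} — 9 (Runner) has 9→1.
A3 = A2; e.g. 3 (Keeper) can still go to 4. Fixed point.
Runner's winning region = {1, 2, 9}.

1, 2, 9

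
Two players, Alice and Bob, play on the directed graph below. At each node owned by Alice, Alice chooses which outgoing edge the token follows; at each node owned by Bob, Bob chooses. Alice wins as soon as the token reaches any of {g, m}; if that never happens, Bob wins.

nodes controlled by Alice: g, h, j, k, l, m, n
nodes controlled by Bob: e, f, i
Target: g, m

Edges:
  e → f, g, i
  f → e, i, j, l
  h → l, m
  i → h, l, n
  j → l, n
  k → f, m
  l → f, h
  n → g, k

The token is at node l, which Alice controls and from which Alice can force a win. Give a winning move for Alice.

h

A0 = {g, m}
A1: add {h, k, n} — h (Alice) has h→m; k (Alice) has k→m; n (Alice) has n→g.
A2: add {j, l} — j (Alice) has j→n; l (Alice) has l→h.
A3: add {i} — i (Bob): all of {h, l, n} already in.
A4 = A3; e.g. e (Bob) can still go to f. Fixed point.
From l, successor h is in the attractor (rank 1); the other successor f is not.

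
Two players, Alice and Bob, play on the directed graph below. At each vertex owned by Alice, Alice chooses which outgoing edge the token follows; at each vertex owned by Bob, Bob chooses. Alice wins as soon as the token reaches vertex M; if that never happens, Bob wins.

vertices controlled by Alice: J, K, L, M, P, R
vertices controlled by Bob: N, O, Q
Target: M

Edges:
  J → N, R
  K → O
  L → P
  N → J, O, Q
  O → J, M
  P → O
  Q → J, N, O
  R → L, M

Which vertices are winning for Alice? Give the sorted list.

J, K, L, M, O, P, R

A0 = {M}
A1: add {R} — R (Alice) has R→M.
A2: add {J} — J (Alice) has J→R.
A3: add {O} — O (Bob): all of {J, M} already in.
A4: add {K, P} — K (Alice) has K→O; P (Alice) has P→O.
A5: add {L} — L (Alice) has L→P.
A6 = A5; e.g. N (Bob) can still go to Q. Fixed point.
Alice's winning region = {J, K, L, M, O, P, R}.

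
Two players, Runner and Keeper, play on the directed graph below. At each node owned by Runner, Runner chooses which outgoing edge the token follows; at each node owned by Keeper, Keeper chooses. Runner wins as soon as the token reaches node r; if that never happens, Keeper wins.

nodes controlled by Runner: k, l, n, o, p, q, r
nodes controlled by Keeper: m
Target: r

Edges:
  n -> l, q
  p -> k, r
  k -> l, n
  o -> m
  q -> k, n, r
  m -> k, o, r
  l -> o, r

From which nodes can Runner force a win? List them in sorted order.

k, l, n, p, q, r

A0 = {r}
A1: add {l, p, q} — l (Runner) has l→r; p (Runner) has p→r; q (Runner) has q→r.
A2: add {k, n} — k (Runner) has k→l; n (Runner) has n→l.
A3 = A2; e.g. m (Keeper) can still go to o. Fixed point.
Runner's winning region = {k, l, n, p, q, r}.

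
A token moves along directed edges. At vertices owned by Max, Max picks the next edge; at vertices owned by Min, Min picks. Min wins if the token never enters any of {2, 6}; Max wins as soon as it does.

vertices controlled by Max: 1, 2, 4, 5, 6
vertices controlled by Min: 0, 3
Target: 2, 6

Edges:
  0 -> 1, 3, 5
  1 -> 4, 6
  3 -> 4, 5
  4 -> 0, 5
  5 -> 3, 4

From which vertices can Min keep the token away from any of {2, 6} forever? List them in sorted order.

0, 3, 4, 5

A0 = {2, 6}
A1: add {1} — 1 (Max) has 1→6.
A2 = A1; e.g. 0 (Min) can still go to 3. Fixed point.
Max's attractor = {1, 2, 6}; Min avoids the target exactly from the complement.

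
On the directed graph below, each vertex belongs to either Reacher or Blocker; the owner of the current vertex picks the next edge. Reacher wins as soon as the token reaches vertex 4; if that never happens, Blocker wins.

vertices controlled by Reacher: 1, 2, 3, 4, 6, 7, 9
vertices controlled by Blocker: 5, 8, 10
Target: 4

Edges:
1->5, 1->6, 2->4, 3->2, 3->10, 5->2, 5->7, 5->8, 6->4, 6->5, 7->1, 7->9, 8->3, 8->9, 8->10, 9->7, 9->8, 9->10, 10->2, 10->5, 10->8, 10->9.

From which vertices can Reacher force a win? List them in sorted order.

A0 = {4}
A1: add {2, 6} — 2 (Reacher) has 2→4; 6 (Reacher) has 6→4.
A2: add {1, 3} — 1 (Reacher) has 1→6; 3 (Reacher) has 3→2.
A3: add {7} — 7 (Reacher) has 7→1.
A4: add {9} — 9 (Reacher) has 9→7.
A5 = A4; e.g. 5 (Blocker) can still go to 8. Fixed point.
Reacher's winning region = {1, 2, 3, 4, 6, 7, 9}.

1, 2, 3, 4, 6, 7, 9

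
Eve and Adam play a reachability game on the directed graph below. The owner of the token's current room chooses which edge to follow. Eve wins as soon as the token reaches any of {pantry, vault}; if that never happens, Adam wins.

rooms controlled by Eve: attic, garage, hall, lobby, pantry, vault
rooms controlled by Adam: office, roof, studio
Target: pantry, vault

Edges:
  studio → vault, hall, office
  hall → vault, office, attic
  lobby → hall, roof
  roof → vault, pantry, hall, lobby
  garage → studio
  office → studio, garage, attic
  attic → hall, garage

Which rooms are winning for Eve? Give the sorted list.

A0 = {pantry, vault}
A1: add {hall} — hall (Eve) has hall→vault.
A2: add {attic, lobby} — lobby (Eve) has lobby→hall; attic (Eve) has attic→hall.
A3: add {roof} — roof (Adam): all of {vault, pantry, hall, lobby} already in.
A4 = A3; e.g. studio (Adam) can still go to office. Fixed point.
Eve's winning region = {attic, hall, lobby, pantry, roof, vault}.

attic, hall, lobby, pantry, roof, vault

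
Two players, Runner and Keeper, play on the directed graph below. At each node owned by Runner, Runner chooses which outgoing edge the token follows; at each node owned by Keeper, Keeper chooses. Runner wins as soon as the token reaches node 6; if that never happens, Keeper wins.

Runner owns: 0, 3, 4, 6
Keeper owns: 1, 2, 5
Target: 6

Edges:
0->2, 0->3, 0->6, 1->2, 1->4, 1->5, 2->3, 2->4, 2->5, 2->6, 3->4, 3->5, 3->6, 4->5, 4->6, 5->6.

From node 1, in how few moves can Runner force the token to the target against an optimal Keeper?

A0 = {6}
A1: add {0, 3, 4, 5} — 0 (Runner) has 0→6; 3 (Runner) has 3→6; 4 (Runner) has 4→6; 5 (Keeper): all of {6} already in.
A2: add {2} — 2 (Keeper): all of {3, 4, 5, 6} already in.
A3: add {1} — 1 (Keeper): all of {2, 4, 5} already in.
A3 = all vertices. Fixed point.
1 enters the attractor at level 3, so Runner can force the target in 3 moves from there.

3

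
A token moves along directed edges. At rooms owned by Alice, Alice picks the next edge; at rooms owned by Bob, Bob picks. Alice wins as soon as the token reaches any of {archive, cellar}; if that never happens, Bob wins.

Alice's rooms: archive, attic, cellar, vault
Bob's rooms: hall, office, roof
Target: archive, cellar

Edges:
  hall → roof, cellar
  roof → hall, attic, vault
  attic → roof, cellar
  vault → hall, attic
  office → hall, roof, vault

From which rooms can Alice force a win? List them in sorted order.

archive, attic, cellar, vault

A0 = {archive, cellar}
A1: add {attic} — attic (Alice) has attic→cellar.
A2: add {vault} — vault (Alice) has vault→attic.
A3 = A2; e.g. hall (Bob) can still go to roof. Fixed point.
Alice's winning region = {archive, attic, cellar, vault}.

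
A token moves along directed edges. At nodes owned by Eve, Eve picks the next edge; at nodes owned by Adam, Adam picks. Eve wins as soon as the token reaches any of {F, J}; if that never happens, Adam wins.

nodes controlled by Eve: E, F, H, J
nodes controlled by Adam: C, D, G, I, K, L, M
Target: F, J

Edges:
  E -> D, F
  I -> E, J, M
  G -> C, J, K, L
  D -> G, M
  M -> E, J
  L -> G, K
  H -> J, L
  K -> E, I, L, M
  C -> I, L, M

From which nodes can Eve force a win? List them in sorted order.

A0 = {F, J}
A1: add {E, H} — E (Eve) has E→F; H (Eve) has H→J.
A2: add {M} — M (Adam): all of {E, J} already in.
A3: add {I} — I (Adam): all of {E, J, M} already in.
A4 = A3; e.g. C (Adam) can still go to L. Fixed point.
Eve's winning region = {E, F, H, I, J, M}.

E, F, H, I, J, M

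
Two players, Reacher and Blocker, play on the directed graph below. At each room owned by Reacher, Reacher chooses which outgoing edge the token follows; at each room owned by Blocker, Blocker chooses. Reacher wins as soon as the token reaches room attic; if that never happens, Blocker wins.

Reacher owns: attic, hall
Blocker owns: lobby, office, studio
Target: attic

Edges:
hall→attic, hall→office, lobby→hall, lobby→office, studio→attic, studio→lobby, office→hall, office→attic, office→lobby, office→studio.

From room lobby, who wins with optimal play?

A0 = {attic}
A1: add {hall} — hall (Reacher) has hall→attic.
A2 = A1; e.g. lobby (Blocker) can still go to office. Fixed point.
lobby never enters the attractor, so Blocker can avoid the target forever.

Blocker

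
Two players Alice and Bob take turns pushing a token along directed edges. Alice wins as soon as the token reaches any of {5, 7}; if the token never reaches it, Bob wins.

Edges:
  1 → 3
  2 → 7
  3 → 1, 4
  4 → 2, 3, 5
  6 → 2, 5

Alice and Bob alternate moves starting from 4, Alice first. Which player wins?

Track states (vertex, player-to-move).
A0 = {(5,Alice), (5,Bob), (7,Alice), (7,Bob)}
A1: add {(2,Alice), (2,Bob), (4,Alice), (6,Alice)}.
(4,Alice) ∈ A1 ⇒ Alice forces the target.

Alice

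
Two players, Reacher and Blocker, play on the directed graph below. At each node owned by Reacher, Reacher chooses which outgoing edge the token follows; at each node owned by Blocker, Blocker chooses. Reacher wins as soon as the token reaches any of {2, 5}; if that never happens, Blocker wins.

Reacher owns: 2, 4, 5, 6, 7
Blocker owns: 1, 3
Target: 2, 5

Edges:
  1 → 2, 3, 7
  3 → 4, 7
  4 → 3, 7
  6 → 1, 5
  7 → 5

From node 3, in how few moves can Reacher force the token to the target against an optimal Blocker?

A0 = {2, 5}
A1: add {6, 7} — 6 (Reacher) has 6→5; 7 (Reacher) has 7→5.
A2: add {4} — 4 (Reacher) has 4→7.
A3: add {3} — 3 (Blocker): all of {4, 7} already in.
3 enters the attractor at level 3, so Reacher can force the target in 3 moves from there.

3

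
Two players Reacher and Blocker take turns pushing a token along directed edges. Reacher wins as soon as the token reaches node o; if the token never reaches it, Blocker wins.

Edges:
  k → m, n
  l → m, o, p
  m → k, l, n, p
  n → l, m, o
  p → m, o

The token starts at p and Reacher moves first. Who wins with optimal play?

Reacher

Track states (vertex, player-to-move).
A0 = {(o,Reacher), (o,Blocker)}
A1: add {(l,Reacher), (n,Reacher), (p,Reacher)}.
(p,Reacher) ∈ A1 ⇒ Reacher forces the target.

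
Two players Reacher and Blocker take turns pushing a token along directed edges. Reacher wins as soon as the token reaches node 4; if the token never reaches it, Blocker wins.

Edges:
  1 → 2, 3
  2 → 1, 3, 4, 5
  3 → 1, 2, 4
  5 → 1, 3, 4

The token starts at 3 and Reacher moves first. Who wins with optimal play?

Track states (vertex, player-to-move).
A0 = {(4,Reacher), (4,Blocker)}
A1: add {(2,Reacher), (3,Reacher), (5,Reacher)}.
(3,Reacher) ∈ A1 ⇒ Reacher forces the target.

Reacher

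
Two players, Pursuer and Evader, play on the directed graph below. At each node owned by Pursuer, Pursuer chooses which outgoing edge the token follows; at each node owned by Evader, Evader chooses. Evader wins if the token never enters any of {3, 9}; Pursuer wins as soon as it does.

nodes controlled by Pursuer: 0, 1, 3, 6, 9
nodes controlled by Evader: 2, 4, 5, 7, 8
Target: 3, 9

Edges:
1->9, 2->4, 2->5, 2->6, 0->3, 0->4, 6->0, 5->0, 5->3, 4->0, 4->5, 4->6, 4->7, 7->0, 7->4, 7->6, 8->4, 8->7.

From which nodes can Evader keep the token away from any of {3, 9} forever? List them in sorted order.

2, 4, 7, 8

A0 = {3, 9}
A1: add {0, 1} — 0 (Pursuer) has 0→3; 1 (Pursuer) has 1→9.
A2: add {5, 6} — 5 (Evader): all of {0, 3} already in; 6 (Pursuer) has 6→0.
A3 = A2; e.g. 2 (Evader) can still go to 4. Fixed point.
Pursuer's attractor = {0, 1, 3, 5, 6, 9}; Evader avoids the target exactly from the complement.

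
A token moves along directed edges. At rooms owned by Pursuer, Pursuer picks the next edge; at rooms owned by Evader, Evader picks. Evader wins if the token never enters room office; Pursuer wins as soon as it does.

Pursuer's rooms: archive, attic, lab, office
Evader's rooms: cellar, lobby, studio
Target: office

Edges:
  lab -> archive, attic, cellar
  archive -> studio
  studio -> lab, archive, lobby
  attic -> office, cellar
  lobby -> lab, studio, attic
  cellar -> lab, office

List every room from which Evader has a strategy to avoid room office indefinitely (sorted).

archive, lobby, studio

A0 = {office}
A1: add {attic} — attic (Pursuer) has attic→office.
A2: add {lab} — lab (Pursuer) has lab→attic.
A3: add {cellar} — cellar (Evader): all of {lab, office} already in.
A4 = A3; e.g. archive (Pursuer) has no edge into A3. Fixed point.
Pursuer's attractor = {attic, cellar, lab, office}; Evader avoids the target exactly from the complement.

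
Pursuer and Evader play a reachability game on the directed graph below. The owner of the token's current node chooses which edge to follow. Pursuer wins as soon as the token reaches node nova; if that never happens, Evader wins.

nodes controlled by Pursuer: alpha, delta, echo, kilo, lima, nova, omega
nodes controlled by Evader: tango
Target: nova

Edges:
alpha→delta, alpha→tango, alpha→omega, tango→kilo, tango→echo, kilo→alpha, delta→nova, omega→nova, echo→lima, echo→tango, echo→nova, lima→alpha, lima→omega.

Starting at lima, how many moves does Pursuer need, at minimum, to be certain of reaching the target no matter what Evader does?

A0 = {nova}
A1: add {delta, echo, omega} — delta (Pursuer) has delta→nova; omega (Pursuer) has omega→nova; echo (Pursuer) has echo→nova.
A2: add {alpha, lima} — lima (Pursuer) has lima→omega; alpha (Pursuer) has alpha→delta.
lima enters the attractor at level 2, so Pursuer can force the target in 2 moves from there.

2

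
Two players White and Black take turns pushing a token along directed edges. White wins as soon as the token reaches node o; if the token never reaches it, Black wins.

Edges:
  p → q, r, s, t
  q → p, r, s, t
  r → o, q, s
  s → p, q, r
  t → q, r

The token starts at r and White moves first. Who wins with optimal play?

Track states (vertex, player-to-move).
A0 = {(o,White), (o,Black)}
A1: add {(r,White)}.
(r,White) ∈ A1 ⇒ White forces the target.

White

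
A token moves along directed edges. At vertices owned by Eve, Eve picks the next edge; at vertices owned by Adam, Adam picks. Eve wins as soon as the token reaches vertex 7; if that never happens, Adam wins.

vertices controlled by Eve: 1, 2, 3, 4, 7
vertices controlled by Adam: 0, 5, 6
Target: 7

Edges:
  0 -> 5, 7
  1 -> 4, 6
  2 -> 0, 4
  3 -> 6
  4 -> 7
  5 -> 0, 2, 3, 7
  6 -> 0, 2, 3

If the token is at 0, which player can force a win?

Adam

A0 = {7}
A1: add {4} — 4 (Eve) has 4→7.
A2: add {1, 2} — 1 (Eve) has 1→4; 2 (Eve) has 2→4.
A3 = A2; e.g. 0 (Adam) can still go to 5. Fixed point.
0 never enters the attractor, so Adam can avoid the target forever.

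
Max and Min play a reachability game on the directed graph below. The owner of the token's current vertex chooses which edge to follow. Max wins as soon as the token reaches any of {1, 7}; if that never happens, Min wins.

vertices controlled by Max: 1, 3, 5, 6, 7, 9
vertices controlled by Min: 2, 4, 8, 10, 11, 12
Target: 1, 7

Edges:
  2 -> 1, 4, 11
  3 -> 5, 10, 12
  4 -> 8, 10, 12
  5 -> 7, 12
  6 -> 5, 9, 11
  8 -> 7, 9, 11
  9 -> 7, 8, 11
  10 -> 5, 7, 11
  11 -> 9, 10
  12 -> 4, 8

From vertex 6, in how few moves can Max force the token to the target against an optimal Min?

2

A0 = {1, 7}
A1: add {5, 9} — 5 (Max) has 5→7; 9 (Max) has 9→7.
A2: add {3, 6} — 3 (Max) has 3→5; 6 (Max) has 6→5.
A3 = A2; e.g. 2 (Min) can still go to 4. Fixed point.
6 enters the attractor at level 2, so Max can force the target in 2 moves from there.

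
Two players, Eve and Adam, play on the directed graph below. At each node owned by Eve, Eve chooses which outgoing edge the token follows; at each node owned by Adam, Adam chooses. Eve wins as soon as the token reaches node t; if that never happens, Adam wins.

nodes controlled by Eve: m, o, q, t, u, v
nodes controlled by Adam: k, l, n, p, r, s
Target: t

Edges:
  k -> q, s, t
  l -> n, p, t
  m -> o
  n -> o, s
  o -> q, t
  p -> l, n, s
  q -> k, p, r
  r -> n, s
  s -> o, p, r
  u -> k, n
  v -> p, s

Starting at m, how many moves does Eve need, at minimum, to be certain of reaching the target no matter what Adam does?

2

A0 = {t}
A1: add {o} — o (Eve) has o→t.
A2: add {m} — m (Eve) has m→o.
A3 = A2; e.g. k (Adam) can still go to q. Fixed point.
m enters the attractor at level 2, so Eve can force the target in 2 moves from there.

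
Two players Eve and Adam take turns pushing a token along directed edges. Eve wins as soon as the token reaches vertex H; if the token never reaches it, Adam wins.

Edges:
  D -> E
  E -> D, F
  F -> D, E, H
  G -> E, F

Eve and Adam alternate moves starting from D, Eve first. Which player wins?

Track states (vertex, player-to-move).
A0 = {(H,Eve), (H,Adam)}
A1: add {(F,Eve)}.
A2 = A1; e.g. (D,Eve) stays out. (D,Eve) never enters ⇒ Adam avoids the target.

Adam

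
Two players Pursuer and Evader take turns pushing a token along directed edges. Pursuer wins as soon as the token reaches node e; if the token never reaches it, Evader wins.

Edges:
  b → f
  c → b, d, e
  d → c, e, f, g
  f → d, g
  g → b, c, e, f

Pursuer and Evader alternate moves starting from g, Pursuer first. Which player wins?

Pursuer

Track states (vertex, player-to-move).
A0 = {(e,Pursuer), (e,Evader)}
A1: add {(c,Pursuer), (d,Pursuer), (g,Pursuer)}.
(g,Pursuer) ∈ A1 ⇒ Pursuer forces the target.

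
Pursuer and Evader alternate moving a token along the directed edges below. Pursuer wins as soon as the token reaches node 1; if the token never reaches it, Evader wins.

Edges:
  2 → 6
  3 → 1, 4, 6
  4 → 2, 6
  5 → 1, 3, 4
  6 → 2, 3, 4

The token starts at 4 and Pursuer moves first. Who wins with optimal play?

Evader

Track states (vertex, player-to-move).
A0 = {(1,Pursuer), (1,Evader)}
A1: add {(3,Pursuer), (5,Pursuer)}.
A2 = A1; e.g. (2,Pursuer) stays out. (4,Pursuer) never enters ⇒ Evader avoids the target.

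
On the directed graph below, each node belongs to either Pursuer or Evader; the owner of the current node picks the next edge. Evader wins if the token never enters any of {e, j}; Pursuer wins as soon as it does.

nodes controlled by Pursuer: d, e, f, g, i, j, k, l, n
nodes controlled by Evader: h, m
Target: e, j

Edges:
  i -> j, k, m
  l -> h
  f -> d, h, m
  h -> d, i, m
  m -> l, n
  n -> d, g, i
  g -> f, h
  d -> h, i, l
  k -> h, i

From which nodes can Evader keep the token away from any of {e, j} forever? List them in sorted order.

A0 = {e, j}
A1: add {i} — i (Pursuer) has i→j.
A2: add {d, k, n} — d (Pursuer) has d→i; k (Pursuer) has k→i; n (Pursuer) has n→i.
A3: add {f} — f (Pursuer) has f→d.
A4: add {g} — g (Pursuer) has g→f.
A5 = A4; e.g. h (Evader) can still go to m. Fixed point.
Pursuer's attractor = {d, e, f, g, i, j, k, n}; Evader avoids the target exactly from the complement.

h, l, m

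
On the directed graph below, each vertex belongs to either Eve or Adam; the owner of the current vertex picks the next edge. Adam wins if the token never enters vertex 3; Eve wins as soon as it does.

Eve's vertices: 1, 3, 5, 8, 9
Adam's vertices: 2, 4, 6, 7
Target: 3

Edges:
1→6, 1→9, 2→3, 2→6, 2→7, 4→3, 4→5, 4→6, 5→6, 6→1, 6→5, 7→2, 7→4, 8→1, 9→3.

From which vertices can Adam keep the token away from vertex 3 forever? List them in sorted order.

A0 = {3}
A1: add {9} — 9 (Eve) has 9→3.
A2: add {1} — 1 (Eve) has 1→9.
A3: add {8} — 8 (Eve) has 8→1.
A4 = A3; e.g. 2 (Adam) can still go to 6. Fixed point.
Eve's attractor = {1, 3, 8, 9}; Adam avoids the target exactly from the complement.

2, 4, 5, 6, 7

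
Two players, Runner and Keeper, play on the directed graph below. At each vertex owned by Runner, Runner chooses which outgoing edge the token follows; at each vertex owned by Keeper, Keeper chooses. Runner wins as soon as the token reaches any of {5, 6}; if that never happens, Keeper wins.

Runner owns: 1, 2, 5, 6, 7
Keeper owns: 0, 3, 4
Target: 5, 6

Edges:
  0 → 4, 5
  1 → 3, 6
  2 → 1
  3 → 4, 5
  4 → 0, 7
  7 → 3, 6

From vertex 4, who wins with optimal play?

Keeper

A0 = {5, 6}
A1: add {1, 7} — 1 (Runner) has 1→6; 7 (Runner) has 7→6.
A2: add {2} — 2 (Runner) has 2→1.
A3 = A2; e.g. 0 (Keeper) can still go to 4. Fixed point.
4 never enters the attractor, so Keeper can avoid the target forever.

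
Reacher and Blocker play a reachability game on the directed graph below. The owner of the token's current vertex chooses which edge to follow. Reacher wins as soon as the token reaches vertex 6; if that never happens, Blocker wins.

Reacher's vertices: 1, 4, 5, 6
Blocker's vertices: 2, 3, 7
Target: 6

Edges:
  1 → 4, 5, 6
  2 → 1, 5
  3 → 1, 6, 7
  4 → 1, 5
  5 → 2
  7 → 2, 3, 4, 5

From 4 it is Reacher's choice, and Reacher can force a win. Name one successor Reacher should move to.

1

A0 = {6}
A1: add {1} — 1 (Reacher) has 1→6.
A2: add {4} — 4 (Reacher) has 4→1.
A3 = A2; e.g. 2 (Blocker) can still go to 5. Fixed point.
From 4, successor 1 is in the attractor (rank 1); the other successor 5 is not.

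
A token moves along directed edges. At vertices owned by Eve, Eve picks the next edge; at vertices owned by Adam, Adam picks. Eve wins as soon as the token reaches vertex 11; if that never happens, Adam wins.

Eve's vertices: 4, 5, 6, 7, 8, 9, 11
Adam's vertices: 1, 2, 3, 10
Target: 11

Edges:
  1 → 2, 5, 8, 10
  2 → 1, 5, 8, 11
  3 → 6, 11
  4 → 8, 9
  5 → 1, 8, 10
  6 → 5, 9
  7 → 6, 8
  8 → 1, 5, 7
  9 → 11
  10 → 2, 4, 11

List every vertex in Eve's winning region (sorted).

A0 = {11}
A1: add {9} — 9 (Eve) has 9→11.
A2: add {4, 6} — 4 (Eve) has 4→9; 6 (Eve) has 6→9.
A3: add {3, 7} — 3 (Adam): all of {6, 11} already in; 7 (Eve) has 7→6.
A4: add {8} — 8 (Eve) has 8→7.
A5: add {5} — 5 (Eve) has 5→8.
A6 = A5; e.g. 1 (Adam) can still go to 2. Fixed point.
Eve's winning region = {3, 4, 5, 6, 7, 8, 9, 11}.

3, 4, 5, 6, 7, 8, 9, 11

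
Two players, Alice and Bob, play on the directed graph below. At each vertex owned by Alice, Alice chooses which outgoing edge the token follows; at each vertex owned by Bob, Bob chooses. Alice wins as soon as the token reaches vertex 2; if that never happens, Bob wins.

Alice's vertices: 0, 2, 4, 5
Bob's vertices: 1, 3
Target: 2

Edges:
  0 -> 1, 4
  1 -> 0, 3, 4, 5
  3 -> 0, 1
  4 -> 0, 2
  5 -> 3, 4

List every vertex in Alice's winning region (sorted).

0, 2, 4, 5

A0 = {2}
A1: add {4} — 4 (Alice) has 4→2.
A2: add {0, 5} — 0 (Alice) has 0→4; 5 (Alice) has 5→4.
A3 = A2; e.g. 1 (Bob) can still go to 3. Fixed point.
Alice's winning region = {0, 2, 4, 5}.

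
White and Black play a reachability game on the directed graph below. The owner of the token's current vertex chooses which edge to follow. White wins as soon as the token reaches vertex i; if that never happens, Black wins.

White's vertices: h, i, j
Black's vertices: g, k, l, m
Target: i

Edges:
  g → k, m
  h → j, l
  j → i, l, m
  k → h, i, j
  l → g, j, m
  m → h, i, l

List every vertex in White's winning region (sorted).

A0 = {i}
A1: add {j} — j (White) has j→i.
A2: add {h} — h (White) has h→j.
A3: add {k} — k (Black): all of {h, i, j} already in.
A4 = A3; e.g. g (Black) can still go to m. Fixed point.
White's winning region = {h, i, j, k}.

h, i, j, k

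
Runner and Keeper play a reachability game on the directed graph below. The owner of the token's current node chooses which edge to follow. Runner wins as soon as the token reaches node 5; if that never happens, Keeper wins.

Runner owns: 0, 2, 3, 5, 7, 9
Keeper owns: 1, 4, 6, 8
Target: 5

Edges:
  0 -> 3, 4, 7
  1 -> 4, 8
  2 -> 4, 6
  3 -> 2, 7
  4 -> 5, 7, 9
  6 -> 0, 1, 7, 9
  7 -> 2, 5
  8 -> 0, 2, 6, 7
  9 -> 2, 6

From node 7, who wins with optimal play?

Runner

A0 = {5}
A1: add {7} — 7 (Runner) has 7→5.
7 ∈ A1, so Runner can force the target.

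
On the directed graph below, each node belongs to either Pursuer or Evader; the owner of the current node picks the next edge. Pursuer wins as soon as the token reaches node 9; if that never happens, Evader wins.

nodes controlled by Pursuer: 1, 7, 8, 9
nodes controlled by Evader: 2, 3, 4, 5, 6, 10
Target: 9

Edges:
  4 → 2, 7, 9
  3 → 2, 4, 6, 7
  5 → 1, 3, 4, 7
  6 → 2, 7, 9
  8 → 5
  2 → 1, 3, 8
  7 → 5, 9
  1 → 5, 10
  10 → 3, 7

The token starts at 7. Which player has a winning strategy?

A0 = {9}
A1: add {7} — 7 (Pursuer) has 7→9.
A2 = A1; e.g. 1 (Pursuer) has no edge into A1. Fixed point.
7 ∈ A1, so Pursuer can force the target.

Pursuer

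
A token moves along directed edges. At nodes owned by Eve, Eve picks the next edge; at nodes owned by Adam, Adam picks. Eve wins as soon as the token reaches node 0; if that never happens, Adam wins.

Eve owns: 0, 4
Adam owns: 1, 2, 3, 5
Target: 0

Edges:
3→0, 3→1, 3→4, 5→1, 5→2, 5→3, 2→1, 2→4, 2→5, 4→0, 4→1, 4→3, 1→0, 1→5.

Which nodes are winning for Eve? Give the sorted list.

A0 = {0}
A1: add {4} — 4 (Eve) has 4→0.
A2 = A1; e.g. 1 (Adam) can still go to 5. Fixed point.
Eve's winning region = {0, 4}.

0, 4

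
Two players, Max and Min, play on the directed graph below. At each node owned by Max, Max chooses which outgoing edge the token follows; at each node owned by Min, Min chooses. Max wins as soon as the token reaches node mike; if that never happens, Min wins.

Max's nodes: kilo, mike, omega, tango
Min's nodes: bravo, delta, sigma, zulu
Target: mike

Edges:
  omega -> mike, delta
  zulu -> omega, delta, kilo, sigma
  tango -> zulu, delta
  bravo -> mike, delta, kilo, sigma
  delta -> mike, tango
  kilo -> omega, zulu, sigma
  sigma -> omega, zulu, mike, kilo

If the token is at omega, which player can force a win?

A0 = {mike}
A1: add {omega} — omega (Max) has omega→mike.
omega ∈ A1, so Max can force the target.

Max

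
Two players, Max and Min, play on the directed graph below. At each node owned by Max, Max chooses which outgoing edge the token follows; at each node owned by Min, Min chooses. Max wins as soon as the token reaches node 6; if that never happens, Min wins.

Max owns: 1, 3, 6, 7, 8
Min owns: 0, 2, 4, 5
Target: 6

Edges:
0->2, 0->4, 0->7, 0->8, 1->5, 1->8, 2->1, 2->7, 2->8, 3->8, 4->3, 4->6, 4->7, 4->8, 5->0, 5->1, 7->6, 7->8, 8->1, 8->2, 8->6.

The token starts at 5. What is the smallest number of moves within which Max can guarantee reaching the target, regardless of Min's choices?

A0 = {6}
A1: add {7, 8} — 7 (Max) has 7→6; 8 (Max) has 8→6.
A2: add {1, 3} — 1 (Max) has 1→8; 3 (Max) has 3→8.
A3: add {2, 4} — 2 (Min): all of {1, 7, 8} already in; 4 (Min): all of {3, 6, 7, 8} already in.
A4: add {0} — 0 (Min): all of {2, 4, 7, 8} already in.
A5: add {5} — 5 (Min): all of {0, 1} already in.
A5 = all vertices. Fixed point.
5 enters the attractor at level 5, so Max can force the target in 5 moves from there.

5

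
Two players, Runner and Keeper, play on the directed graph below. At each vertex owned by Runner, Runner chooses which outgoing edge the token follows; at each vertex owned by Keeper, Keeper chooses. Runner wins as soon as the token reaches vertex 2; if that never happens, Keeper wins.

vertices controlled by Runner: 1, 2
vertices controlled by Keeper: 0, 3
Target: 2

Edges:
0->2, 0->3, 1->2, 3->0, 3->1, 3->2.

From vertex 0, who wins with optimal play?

Keeper

A0 = {2}
A1: add {1} — 1 (Runner) has 1→2.
A2 = A1; e.g. 0 (Keeper) can still go to 3. Fixed point.
0 never enters the attractor, so Keeper can avoid the target forever.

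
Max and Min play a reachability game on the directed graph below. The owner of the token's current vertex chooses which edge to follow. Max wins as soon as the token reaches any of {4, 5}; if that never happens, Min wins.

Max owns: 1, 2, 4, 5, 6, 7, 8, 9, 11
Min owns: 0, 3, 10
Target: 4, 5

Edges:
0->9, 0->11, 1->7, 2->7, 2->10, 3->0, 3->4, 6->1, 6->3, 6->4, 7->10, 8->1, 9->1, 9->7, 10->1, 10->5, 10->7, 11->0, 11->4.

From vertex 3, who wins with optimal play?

Min

A0 = {4, 5}
A1: add {6, 11} — 6 (Max) has 6→4; 11 (Max) has 11→4.
A2 = A1; e.g. 0 (Min) can still go to 9. Fixed point.
3 never enters the attractor, so Min can avoid the target forever.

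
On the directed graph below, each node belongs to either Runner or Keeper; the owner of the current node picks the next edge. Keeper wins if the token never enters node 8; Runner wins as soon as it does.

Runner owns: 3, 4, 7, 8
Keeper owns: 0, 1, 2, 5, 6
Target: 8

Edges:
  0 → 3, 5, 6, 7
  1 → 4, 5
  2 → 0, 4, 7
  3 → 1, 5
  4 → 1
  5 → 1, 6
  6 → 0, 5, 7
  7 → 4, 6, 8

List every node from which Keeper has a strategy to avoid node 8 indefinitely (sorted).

A0 = {8}
A1: add {7} — 7 (Runner) has 7→8.
A2 = A1; e.g. 0 (Keeper) can still go to 3. Fixed point.
Runner's attractor = {7, 8}; Keeper avoids the target exactly from the complement.

0, 1, 2, 3, 4, 5, 6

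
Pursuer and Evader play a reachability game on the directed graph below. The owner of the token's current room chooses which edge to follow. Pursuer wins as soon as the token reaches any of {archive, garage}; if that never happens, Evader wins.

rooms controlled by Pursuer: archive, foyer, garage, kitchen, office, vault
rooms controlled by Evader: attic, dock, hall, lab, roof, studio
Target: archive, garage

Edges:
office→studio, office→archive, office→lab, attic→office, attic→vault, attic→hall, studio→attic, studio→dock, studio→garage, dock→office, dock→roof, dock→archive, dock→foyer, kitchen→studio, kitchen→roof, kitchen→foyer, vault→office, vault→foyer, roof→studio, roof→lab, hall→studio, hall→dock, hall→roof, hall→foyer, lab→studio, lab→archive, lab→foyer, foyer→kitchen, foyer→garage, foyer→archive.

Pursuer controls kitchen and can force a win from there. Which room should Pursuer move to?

foyer

A0 = {archive, garage}
A1: add {foyer, office} — office (Pursuer) has office→archive; foyer (Pursuer) has foyer→garage.
A2: add {kitchen, vault} — kitchen (Pursuer) has kitchen→foyer; vault (Pursuer) has vault→office.
A3 = A2; e.g. attic (Evader) can still go to hall. Fixed point.
From kitchen, successor foyer is in the attractor (rank 1); the other successors roof, studio are not.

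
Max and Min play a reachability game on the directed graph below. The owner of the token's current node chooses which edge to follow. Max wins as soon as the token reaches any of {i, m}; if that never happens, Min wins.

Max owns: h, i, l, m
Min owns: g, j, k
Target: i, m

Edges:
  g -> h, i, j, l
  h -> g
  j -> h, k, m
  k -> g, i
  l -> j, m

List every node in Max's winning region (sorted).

A0 = {i, m}
A1: add {l} — l (Max) has l→m.
A2 = A1; e.g. g (Min) can still go to h. Fixed point.
Max's winning region = {i, l, m}.

i, l, m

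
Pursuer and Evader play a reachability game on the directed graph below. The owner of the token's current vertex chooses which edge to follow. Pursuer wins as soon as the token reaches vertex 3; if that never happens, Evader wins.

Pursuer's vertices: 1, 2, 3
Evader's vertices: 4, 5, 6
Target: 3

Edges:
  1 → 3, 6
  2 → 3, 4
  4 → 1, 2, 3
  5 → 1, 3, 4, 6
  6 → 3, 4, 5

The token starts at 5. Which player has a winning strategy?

Evader

A0 = {3}
A1: add {1, 2} — 1 (Pursuer) has 1→3; 2 (Pursuer) has 2→3.
A2: add {4} — 4 (Evader): all of {1, 2, 3} already in.
A3 = A2; e.g. 5 (Evader) can still go to 6. Fixed point.
5 never enters the attractor, so Evader can avoid the target forever.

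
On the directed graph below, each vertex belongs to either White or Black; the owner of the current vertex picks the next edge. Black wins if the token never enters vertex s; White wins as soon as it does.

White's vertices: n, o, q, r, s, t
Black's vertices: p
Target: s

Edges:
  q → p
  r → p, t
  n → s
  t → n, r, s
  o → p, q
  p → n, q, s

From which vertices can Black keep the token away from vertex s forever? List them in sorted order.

o, p, q

A0 = {s}
A1: add {n, t} — n (White) has n→s; t (White) has t→s.
A2: add {r} — r (White) has r→t.
A3 = A2; e.g. o (White) has no edge into A2. Fixed point.
White's attractor = {n, r, s, t}; Black avoids the target exactly from the complement.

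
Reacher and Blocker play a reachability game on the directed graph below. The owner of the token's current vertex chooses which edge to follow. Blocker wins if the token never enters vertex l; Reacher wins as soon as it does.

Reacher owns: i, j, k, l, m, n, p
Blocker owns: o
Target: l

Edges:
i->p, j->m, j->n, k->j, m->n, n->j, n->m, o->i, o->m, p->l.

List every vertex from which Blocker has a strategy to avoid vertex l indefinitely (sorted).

j, k, m, n, o

A0 = {l}
A1: add {p} — p (Reacher) has p→l.
A2: add {i} — i (Reacher) has i→p.
A3 = A2; e.g. j (Reacher) has no edge into A2. Fixed point.
Reacher's attractor = {i, l, p}; Blocker avoids the target exactly from the complement.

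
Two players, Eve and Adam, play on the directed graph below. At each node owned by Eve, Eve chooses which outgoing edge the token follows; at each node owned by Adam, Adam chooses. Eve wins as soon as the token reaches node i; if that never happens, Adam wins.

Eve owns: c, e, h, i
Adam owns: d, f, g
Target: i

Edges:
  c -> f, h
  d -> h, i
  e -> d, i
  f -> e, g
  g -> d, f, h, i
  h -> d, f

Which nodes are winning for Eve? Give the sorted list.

e, i

A0 = {i}
A1: add {e} — e (Eve) has e→i.
A2 = A1; e.g. c (Eve) has no edge into A1. Fixed point.
Eve's winning region = {e, i}.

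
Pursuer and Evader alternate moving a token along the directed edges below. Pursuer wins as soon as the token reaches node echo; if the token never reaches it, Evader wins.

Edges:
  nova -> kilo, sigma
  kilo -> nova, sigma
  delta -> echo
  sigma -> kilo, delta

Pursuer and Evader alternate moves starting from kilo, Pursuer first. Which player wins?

Track states (vertex, player-to-move).
A0 = {(echo,Pursuer), (echo,Evader)}
A1: add {(delta,Pursuer), (delta,Evader)}.
A2: add {(sigma,Pursuer)}.
A3 = A2; e.g. (nova,Pursuer) stays out. (kilo,Pursuer) never enters ⇒ Evader avoids the target.

Evader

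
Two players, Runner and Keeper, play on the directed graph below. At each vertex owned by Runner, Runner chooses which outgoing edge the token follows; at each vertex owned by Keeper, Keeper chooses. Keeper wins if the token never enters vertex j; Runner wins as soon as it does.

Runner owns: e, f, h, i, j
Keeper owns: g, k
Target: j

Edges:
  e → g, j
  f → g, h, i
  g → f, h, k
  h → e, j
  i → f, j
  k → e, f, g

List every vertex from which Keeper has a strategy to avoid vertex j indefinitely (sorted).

g, k

A0 = {j}
A1: add {e, h, i} — e (Runner) has e→j; h (Runner) has h→j; i (Runner) has i→j.
A2: add {f} — f (Runner) has f→h.
A3 = A2; e.g. g (Keeper) can still go to k. Fixed point.
Runner's attractor = {e, f, h, i, j}; Keeper avoids the target exactly from the complement.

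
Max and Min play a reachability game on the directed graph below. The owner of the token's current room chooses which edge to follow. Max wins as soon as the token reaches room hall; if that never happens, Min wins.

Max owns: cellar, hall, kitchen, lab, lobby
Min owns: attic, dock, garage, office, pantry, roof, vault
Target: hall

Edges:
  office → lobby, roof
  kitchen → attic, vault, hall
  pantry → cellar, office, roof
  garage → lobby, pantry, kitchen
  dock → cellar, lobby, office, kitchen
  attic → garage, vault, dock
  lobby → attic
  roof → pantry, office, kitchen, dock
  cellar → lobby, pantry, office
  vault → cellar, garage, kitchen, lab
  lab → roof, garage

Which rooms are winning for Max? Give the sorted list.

A0 = {hall}
A1: add {kitchen} — kitchen (Max) has kitchen→hall.
A2 = A1; e.g. cellar (Max) has no edge into A1. Fixed point.
Max's winning region = {hall, kitchen}.

hall, kitchen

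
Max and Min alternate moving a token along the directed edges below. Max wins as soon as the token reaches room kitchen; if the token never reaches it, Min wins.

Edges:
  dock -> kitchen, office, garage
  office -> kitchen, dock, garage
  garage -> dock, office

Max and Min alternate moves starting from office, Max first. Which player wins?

Max

Track states (vertex, player-to-move).
A0 = {(kitchen,Max), (kitchen,Min)}
A1: add {(dock,Max), (office,Max)}.
(office,Max) ∈ A1 ⇒ Max forces the target.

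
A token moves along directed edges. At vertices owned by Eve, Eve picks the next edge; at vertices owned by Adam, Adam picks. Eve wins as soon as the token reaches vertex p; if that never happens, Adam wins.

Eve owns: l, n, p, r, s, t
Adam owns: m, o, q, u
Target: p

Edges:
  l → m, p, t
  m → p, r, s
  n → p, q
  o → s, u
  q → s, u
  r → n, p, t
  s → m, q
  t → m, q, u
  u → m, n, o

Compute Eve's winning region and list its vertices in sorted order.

l, n, p, r

A0 = {p}
A1: add {l, n, r} — l (Eve) has l→p; n (Eve) has n→p; r (Eve) has r→p.
A2 = A1; e.g. m (Adam) can still go to s. Fixed point.
Eve's winning region = {l, n, p, r}.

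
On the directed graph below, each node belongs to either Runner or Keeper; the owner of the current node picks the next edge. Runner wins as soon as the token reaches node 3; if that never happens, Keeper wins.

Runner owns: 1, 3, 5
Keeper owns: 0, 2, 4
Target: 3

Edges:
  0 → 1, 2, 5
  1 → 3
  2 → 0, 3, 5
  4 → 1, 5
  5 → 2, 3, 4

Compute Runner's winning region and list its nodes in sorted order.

1, 3, 4, 5

A0 = {3}
A1: add {1, 5} — 1 (Runner) has 1→3; 5 (Runner) has 5→3.
A2: add {4} — 4 (Keeper): all of {1, 5} already in.
A3 = A2; e.g. 0 (Keeper) can still go to 2. Fixed point.
Runner's winning region = {1, 3, 4, 5}.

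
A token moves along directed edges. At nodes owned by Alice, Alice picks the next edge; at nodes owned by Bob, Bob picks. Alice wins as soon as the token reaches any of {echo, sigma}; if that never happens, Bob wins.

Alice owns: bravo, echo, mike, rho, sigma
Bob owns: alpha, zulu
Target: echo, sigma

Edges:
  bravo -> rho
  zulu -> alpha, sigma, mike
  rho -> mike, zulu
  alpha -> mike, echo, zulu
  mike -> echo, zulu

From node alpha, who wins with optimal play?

Bob

A0 = {echo, sigma}
A1: add {mike} — mike (Alice) has mike→echo.
A2: add {rho} — rho (Alice) has rho→mike.
A3: add {bravo} — bravo (Alice) has bravo→rho.
A4 = A3; e.g. alpha (Bob) can still go to zulu. Fixed point.
alpha never enters the attractor, so Bob can avoid the target forever.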